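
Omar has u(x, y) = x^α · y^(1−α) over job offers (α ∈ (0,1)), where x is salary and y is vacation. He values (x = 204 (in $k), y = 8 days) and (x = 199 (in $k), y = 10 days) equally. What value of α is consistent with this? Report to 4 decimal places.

The Cobb–Douglas utilities coincide, so 204^α·8^(1−α) = 199^α·10^(1−α).
Rearrange to (204/199)^α = (10/8)^(1−α) and take logs: α·0.0248152 = (1−α)·0.2231436.
Thus α·(0.2479588) = 0.2231436, so α = 0.2231436/0.2479588 ≈ 0.8999.

α ≈ 0.8999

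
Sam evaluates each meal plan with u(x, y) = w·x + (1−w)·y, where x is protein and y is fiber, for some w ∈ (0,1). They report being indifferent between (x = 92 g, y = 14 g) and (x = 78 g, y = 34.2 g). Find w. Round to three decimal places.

w = 0.591

u(92,14) = u(78,34.2) means w·92 + (1−w)·14 = w·78 + (1−w)·34.2.
w·(92−78) = (1−w)·(34.2−14), i.e. w·14 = (1−w)·20.2.
So w/(1−w) = 20.2/14 = 1.4429, giving w = 20.2/(14+20.2) = 0.591.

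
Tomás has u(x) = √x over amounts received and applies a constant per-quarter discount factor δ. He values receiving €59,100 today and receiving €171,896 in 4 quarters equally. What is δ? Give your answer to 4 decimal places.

The payoff in 4 quarters is discounted by δ^4, so u(59100) = δ^4·u(171896) and δ^4 = u(59100)/u(171896).
Since u(x) = √x, δ^4 = √(59100/171896) = 0.58636.
So δ = 0.58636^(1/4) ≈ 0.8751.

δ ≈ 0.8751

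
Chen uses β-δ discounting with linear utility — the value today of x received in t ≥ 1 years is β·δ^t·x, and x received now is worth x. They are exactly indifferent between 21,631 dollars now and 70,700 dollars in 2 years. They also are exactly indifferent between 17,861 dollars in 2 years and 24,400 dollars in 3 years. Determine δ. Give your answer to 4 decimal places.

δ ≈ 0.7320

The second indifference involves only future payoffs, so β cancels: β·δ^2·17861 = β·δ^3·24400, giving δ = 17861/24400 = 0.73201.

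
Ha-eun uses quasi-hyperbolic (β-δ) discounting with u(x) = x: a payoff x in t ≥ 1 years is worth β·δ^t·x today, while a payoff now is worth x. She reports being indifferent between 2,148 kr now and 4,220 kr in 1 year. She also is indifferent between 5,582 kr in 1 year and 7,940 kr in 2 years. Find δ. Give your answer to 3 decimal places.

δ ≈ 0.703

From the later pair, β·δ^1·5582 = β·δ^2·7940; dividing through, δ = 5582/7940 = 0.70302.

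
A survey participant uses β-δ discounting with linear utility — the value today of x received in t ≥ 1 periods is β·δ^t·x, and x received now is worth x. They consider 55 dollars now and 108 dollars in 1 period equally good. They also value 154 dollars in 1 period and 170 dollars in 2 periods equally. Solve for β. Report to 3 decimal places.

β ≈ 0.562

From the later pair, β·δ^1·154 = β·δ^2·170; dividing through, δ = 154/170 = 0.90588.
Now use the now-vs-future pair: 55 = β·δ·108 gives β = 55/(0.90588·108) ≈ 0.562.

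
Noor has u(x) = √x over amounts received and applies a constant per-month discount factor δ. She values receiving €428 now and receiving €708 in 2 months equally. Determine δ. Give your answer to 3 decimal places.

Equating discounted utilities: u(428) = δ^2·u(708) ⇒ δ^2 = u(428)/u(708).
With u(x) = √x: δ^2 = √428/√708 = √(428/708) = 0.77751.
Taking the square root: δ = 0.77751^(1/2) ≈ 0.882.

δ ≈ 0.882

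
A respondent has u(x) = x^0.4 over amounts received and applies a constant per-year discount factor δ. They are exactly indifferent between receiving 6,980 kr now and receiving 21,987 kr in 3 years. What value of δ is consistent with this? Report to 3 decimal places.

δ ≈ 0.858

Indifference means u(6980) = δ^3 · u(21987), so δ^3 = u(6980)/u(21987).
With u(x) = x^0.4: δ^3 = 6980^0.4/21987^0.4 = (6980/21987)^0.4 = 0.63194.
So δ = 0.63194^(1/3) ≈ 0.858.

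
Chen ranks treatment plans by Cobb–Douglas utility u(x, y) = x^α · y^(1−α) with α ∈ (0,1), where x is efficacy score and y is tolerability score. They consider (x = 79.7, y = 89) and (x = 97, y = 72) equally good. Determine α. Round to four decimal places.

α ≈ 0.5190

Set the two utilities equal: 79.7^α·89^(1−α) = 97^α·72^(1−α).
Rearrange to (79.7/97)^α = (72/89)^(1−α) and take logs: α·-0.1964414 = (1−α)·-0.2119703.
With A = -0.1964414 and B = -0.2119703: α·A = (1−α)·B, so α = B/(A+B) = -0.2119703/-0.4084117 ≈ 0.5190.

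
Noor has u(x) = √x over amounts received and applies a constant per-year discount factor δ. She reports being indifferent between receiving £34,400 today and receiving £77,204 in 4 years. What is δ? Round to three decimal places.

The payoff in 4 years is discounted by δ^4, so u(34400) = δ^4·u(77204) and δ^4 = u(34400)/u(77204).
With u(x) = √x: δ^4 = √34400/√77204 = √(34400/77204) = 0.66751.
Hence δ = (0.66751)^(1/4) = 0.90389.

δ ≈ 0.904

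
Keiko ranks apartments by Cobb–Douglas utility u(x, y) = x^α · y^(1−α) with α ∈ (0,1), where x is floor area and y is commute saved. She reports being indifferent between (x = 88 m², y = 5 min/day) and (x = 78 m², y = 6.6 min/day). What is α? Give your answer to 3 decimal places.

The Cobb–Douglas utilities coincide, so 88^α·5^(1−α) = 78^α·6.6^(1−α).
Taking logs: α·ln 88 + (1−α)·ln 5 = α·ln 78 + (1−α)·ln 6.6, i.e. α·0.120628 = (1−α)·0.277632.
Thus α·(0.398260) = 0.277632, so α = 0.277632/0.398260 ≈ 0.697.

α ≈ 0.697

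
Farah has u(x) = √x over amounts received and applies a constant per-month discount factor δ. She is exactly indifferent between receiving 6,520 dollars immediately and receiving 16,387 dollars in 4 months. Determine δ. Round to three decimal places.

The payoff in 4 months is discounted by δ^4, so u(6520) = δ^4·u(16387) and δ^4 = u(6520)/u(16387).
With u(x) = √x: δ^4 = √6520/√16387 = √(6520/16387) = 0.63077.
Hence δ = (0.63077)^(1/4) = 0.89119.

δ ≈ 0.891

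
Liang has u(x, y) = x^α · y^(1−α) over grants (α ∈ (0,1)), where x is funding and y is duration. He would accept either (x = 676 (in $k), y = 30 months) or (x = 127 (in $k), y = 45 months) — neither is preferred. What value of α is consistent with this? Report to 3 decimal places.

Set the two utilities equal: 676^α·30^(1−α) = 127^α·45^(1−α).
Rearrange to (676/127)^α = (45/30)^(1−α) and take logs: α·1.672006 = (1−α)·0.405465.
So α/(1−α) = (0.405465)/(1.672006) = 0.242502, and α = 0.242502/1.242502 ≈ 0.195.

α ≈ 0.195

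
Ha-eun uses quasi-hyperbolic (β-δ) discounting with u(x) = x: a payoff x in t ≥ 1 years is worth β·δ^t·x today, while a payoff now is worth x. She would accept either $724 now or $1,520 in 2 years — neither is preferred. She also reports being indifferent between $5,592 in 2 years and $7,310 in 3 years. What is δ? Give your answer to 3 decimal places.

δ ≈ 0.765

From the later pair, β·δ^2·5592 = β·δ^3·7310; dividing through, δ = 5592/7310 = 0.76498.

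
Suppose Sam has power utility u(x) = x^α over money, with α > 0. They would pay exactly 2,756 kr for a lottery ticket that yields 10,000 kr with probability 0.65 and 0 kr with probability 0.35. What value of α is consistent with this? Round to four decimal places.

EU(lottery) = 0.65·10000^α + 0.35·0 = 0.65·10000^α.
Setting u(2756) equal to that: 2756^α = 0.65·10000^α ⇒ (2756/10000)^α = 0.65.
Taking logs: α·ln(2756/10000) = ln(0.65), so α = -0.4307829 / -1.2888047 ≈ 0.3342.

α ≈ 0.3342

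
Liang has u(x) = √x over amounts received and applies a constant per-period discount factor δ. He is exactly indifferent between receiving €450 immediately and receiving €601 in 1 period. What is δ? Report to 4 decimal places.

Equating discounted utilities: u(450) = δ·u(601) ⇒ δ = u(450)/u(601).
Since u(x) = √x, δ = √(450/601) = 0.86530.

δ ≈ 0.8653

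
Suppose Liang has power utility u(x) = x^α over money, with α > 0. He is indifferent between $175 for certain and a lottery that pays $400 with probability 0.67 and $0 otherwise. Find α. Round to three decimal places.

The lottery's expected utility is 0.67·u(400) + 0.33·u(0) = 0.67·400^α (since u(0) = 0 for α > 0).
Equating: 175^α = 0.67·400^α, i.e. 0.4375^α = 0.67.
α = ln(0.67) / ln(175/400) = -0.400478/-0.826679 ≈ 0.484.

α ≈ 0.484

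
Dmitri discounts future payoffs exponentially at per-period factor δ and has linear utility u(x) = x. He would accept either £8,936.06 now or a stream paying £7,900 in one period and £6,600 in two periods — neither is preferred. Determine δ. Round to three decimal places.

δ ≈ 0.710

Present value of the stream is 7900·δ + 6600·δ². Indifference gives 7900δ + 6600δ² = 8936.06.
That is, 6600δ² + 7900δ − 8936.06 = 0, a quadratic in δ.
δ = (−7900 + √(7900² + 4·6600·8936.06)) / (2·6600) = (−7900 + √298321984.00) / 13200 ≈ 0.710.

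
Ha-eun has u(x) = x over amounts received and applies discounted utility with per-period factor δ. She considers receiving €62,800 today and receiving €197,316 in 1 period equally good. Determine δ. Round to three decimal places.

Equating discounted utilities: u(62800) = δ·u(197316) ⇒ δ = u(62800)/u(197316).
With u(x) = x: δ = 62800/197316 = 0.31827.

δ ≈ 0.318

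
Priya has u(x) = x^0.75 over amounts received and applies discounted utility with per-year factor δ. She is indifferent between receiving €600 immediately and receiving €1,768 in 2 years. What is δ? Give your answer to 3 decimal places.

δ ≈ 0.667

Indifference means u(600) = δ^2 · u(1768), so δ^2 = u(600)/u(1768).
With u(x) = x^0.75: δ^2 = 600^0.75/1768^0.75 = (600/1768)^0.75 = 0.44463.
Hence δ = (0.44463)^(1/2) = 0.66681.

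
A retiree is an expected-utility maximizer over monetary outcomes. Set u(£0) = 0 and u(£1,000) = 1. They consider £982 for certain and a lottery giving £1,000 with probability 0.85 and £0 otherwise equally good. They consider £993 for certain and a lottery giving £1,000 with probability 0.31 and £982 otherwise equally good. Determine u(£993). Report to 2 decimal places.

First, u(£982) = 0.85·u(£1,000) + 0.15·u(£0) = 0.85.
Then u(£993) = 0.31·u(£1,000) + 0.69·u(£982) = 0.31·1.00 + 0.69·0.85 = 0.8965.

0.90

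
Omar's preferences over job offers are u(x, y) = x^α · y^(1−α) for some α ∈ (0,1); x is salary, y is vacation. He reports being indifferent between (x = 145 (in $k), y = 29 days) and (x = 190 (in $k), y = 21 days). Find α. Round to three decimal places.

The Cobb–Douglas utilities coincide, so 145^α·29^(1−α) = 190^α·21^(1−α).
Rearrange to (145/190)^α = (21/29)^(1−α) and take logs: α·-0.270290 = (1−α)·-0.322773.
With A = -0.270290 and B = -0.322773: α·A = (1−α)·B, so α = B/(A+B) = -0.322773/-0.593063 ≈ 0.544.

α ≈ 0.544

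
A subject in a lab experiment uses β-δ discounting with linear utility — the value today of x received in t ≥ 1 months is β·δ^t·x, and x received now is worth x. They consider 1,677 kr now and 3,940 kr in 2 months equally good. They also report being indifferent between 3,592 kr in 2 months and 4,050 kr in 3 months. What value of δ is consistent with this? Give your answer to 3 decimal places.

From the later pair, β·δ^2·3592 = β·δ^3·4050; dividing through, δ = 3592/4050 = 0.88691.

δ ≈ 0.887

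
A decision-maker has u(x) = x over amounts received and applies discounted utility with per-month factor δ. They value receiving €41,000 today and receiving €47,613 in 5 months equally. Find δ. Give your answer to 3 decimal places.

δ ≈ 0.971

The payoff in 5 months is discounted by δ^5, so u(41000) = δ^5·u(47613) and δ^5 = u(41000)/u(47613).
With u(x) = x: δ^5 = 41000/47613 = 0.86111.
Hence δ = (0.86111)^(1/5) = 0.97054.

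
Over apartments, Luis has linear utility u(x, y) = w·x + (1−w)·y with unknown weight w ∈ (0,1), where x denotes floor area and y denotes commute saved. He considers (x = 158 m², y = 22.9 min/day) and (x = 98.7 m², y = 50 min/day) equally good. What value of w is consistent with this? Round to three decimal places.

w = 0.314

Equating utilities: w·158 + (1−w)·22.9 = w·98.7 + (1−w)·50.
Rearranging, 59.3·w − 27.1·(1−w) = 0.
Hence w = 27.1/(59.3+27.1) = 27.1/86.4 = 0.314.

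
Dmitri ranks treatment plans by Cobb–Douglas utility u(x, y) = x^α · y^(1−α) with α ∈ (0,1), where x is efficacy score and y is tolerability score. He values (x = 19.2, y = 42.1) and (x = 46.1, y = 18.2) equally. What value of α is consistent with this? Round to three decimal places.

α ≈ 0.489

The Cobb–Douglas utilities coincide, so 19.2^α·42.1^(1−α) = 46.1^α·18.2^(1−α).
Taking logs: α·ln 19.2 + (1−α)·ln 42.1 = α·ln 46.1 + (1−α)·ln 18.2, i.e. α·-0.875903 = (1−α)·-0.838626.
With A = -0.875903 and B = -0.838626: α·A = (1−α)·B, so α = B/(A+B) = -0.838626/-1.714529 ≈ 0.489.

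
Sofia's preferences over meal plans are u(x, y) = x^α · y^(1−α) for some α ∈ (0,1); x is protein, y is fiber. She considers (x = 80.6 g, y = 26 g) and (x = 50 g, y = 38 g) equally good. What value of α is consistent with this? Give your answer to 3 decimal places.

α ≈ 0.443

Set the two utilities equal: 80.6^α·26^(1−α) = 50^α·38^(1−α).
Rearrange to (80.6/50)^α = (38/26)^(1−α) and take logs: α·0.477476 = (1−α)·0.379490.
Thus α·(0.856966) = 0.379490, so α = 0.379490/0.856966 ≈ 0.443.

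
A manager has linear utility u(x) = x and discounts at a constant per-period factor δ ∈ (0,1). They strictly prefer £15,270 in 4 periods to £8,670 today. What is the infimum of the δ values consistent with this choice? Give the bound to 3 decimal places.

Under u(x) = x this choice says 8670 < δ^4·15270.
Dividing by 15270: δ^4 > 0.56778. Both sides are positive, so the 4th root keeps the direction.
δ > 0.56778^(1/4) = 0.868.

δ > 0.868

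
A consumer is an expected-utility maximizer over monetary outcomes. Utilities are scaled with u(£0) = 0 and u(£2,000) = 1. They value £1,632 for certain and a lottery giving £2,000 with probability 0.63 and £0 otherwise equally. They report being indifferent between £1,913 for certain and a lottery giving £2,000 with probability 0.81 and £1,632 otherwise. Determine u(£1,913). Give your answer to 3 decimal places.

0.930

First, u(£1,632) = 0.63·u(£2,000) + 0.37·u(£0) = 0.63.
The second indifference gives u(£1,913) = 0.81·u(£2,000) + 0.19·u(£1,632) = 0.81·1.00 + 0.19·0.63 = 0.9297.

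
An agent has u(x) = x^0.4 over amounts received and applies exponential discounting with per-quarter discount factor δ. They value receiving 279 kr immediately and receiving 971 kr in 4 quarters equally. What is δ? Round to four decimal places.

δ ≈ 0.8828

Indifference means u(279) = δ^4 · u(971), so δ^4 = u(279)/u(971).
Since u(x) = x^0.4, δ^4 = (279/971)^0.4 = 0.28733^0.4 = 0.60723.
Taking the 4th root: δ = 0.60723^(1/4) ≈ 0.8828.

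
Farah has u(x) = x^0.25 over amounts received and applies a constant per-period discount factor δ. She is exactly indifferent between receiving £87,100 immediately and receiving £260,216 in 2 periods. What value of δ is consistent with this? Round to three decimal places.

The payoff in 2 periods is discounted by δ^2, so u(87100) = δ^2·u(260216) and δ^2 = u(87100)/u(260216).
With u(x) = x^0.25: δ^2 = 87100^0.25/260216^0.25 = (87100/260216)^0.25 = 0.76063.
Taking the square root: δ = 0.76063^(1/2) ≈ 0.872.

δ ≈ 0.872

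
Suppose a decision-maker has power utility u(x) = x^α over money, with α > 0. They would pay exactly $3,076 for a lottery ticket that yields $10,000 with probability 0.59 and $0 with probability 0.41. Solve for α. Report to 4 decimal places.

α ≈ 0.4475

The lottery's expected utility is 0.59·u(10000) + 0.41·u(0) = 0.59·10000^α (since u(0) = 0 for α > 0).
Equating: 3076^α = 0.59·10000^α, i.e. 0.3076^α = 0.59.
Take logs: α = ln 0.59 / ln(3076/10000) ≈ 0.447543.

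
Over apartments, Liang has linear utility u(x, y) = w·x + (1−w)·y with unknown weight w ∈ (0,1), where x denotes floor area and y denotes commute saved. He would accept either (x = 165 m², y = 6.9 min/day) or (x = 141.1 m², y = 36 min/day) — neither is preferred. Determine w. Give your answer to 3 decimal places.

Indifference: w·165 + (1−w)·6.9 = w·141.1 + (1−w)·36.
Collecting terms: w·23.9 = (1−w)·29.1.
The marginal rate of substitution is 29.1/23.9, so w = 29.1/(23.9+29.1) = 0.549.

w = 0.549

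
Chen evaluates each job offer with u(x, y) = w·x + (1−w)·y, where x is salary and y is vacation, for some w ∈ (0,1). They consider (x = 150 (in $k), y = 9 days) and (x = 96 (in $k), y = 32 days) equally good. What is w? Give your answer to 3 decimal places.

w = 0.299

Indifference: w·150 + (1−w)·9 = w·96 + (1−w)·32.
w·(150−96) = (1−w)·(32−9), i.e. w·54 = (1−w)·23.
So w/(1−w) = 23/54 = 0.4259, giving w = 23/(54+23) = 0.299.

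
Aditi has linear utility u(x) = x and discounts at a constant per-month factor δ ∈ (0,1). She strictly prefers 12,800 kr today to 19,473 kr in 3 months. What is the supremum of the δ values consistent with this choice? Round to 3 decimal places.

δ < 0.869

Comparing present values: 12800 > δ^3·19473.
Dividing by 19473: δ^3 < 0.65732. Both sides are positive, so the cube root keeps the direction.
δ < (12800/19473)^(1/3) ≈ 0.869.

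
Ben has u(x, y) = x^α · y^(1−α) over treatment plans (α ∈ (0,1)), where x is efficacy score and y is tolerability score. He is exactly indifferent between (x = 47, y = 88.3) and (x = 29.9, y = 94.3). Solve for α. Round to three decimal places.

The Cobb–Douglas utilities coincide, so 47^α·88.3^(1−α) = 29.9^α·94.3^(1−α).
(47/29.9)^α = (94.3/88.3)^(1−α); take logs: α·ln(47/29.9) = (1−α)·ln(94.3/88.3), i.e. α·0.452289 = (1−α)·0.065741.
So α/(1−α) = (0.065741)/(0.452289) = 0.145352, and α = 0.145352/1.145352 ≈ 0.127.

α ≈ 0.127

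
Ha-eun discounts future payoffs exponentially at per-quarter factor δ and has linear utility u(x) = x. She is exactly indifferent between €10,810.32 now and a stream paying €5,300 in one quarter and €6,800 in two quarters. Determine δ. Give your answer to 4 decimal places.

δ ≈ 0.9300

Equating present values: 10810.32 = 5300δ + 6800δ².
So 6800δ² + 5300δ − 10810.32 = 0.
δ = (−5300 + √(5300² + 4·6800·10810.32)) / (2·6800) = (−5300 + √322130704.00) / 13600 ≈ 0.9300.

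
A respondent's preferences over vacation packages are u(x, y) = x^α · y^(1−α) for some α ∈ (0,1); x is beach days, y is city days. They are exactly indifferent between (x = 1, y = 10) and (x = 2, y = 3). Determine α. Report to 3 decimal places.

α ≈ 0.635

The Cobb–Douglas utilities coincide, so 1^α·10^(1−α) = 2^α·3^(1−α).
Taking logs: α·ln 1 + (1−α)·ln 10 = α·ln 2 + (1−α)·ln 3, i.e. α·-0.693147 = (1−α)·-1.203973.
With A = -0.693147 and B = -1.203973: α·A = (1−α)·B, so α = B/(A+B) = -1.203973/-1.897120 ≈ 0.635.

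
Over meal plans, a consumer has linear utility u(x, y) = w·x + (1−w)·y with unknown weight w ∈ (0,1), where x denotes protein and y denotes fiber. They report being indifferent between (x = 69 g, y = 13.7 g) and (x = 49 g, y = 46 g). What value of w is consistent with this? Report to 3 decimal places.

w = 0.618

u(69,13.7) = u(49,46) means w·69 + (1−w)·13.7 = w·49 + (1−w)·46.
w·(69−49) = (1−w)·(46−13.7), i.e. w·20 = (1−w)·32.3.
The marginal rate of substitution is 32.3/20, so w = 32.3/(20+32.3) = 0.618.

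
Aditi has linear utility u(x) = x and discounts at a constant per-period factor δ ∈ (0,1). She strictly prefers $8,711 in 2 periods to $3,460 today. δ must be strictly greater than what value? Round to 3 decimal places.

The preference means 3460 < δ^2·8711.
Dividing by 8711: δ^2 > 0.39720. Both sides are positive, so the square root keeps the direction.
δ > (3460/8711)^(1/2) ≈ 0.630.

δ > 0.630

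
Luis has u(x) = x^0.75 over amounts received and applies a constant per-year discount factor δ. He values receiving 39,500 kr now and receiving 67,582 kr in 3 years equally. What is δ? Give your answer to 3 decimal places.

Equating discounted utilities: u(39500) = δ^3·u(67582) ⇒ δ^3 = u(39500)/u(67582).
With u(x) = x^0.75: δ^3 = 39500^0.75/67582^0.75 = (39500/67582)^0.75 = 0.66846.
Taking the cube root: δ = 0.66846^(1/3) ≈ 0.874.

δ ≈ 0.874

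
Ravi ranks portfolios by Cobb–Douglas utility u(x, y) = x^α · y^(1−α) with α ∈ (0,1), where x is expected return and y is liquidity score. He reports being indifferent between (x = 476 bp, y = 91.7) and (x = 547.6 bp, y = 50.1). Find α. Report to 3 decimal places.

The Cobb–Douglas utilities coincide, so 476^α·91.7^(1−α) = 547.6^α·50.1^(1−α).
(476/547.6)^α = (50.1/91.7)^(1−α); take logs: α·ln(476/547.6) = (1−α)·ln(50.1/91.7), i.e. α·-0.140127 = (1−α)·-0.604501.
Thus α·(-0.744628) = -0.604501, so α = -0.604501/-0.744628 ≈ 0.812.

α ≈ 0.812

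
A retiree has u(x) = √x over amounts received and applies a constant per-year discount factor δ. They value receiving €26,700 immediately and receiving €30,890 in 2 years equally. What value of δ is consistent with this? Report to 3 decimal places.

The payoff in 2 years is discounted by δ^2, so u(26700) = δ^2·u(30890) and δ^2 = u(26700)/u(30890).
Since u(x) = √x, δ^2 = √(26700/30890) = 0.92971.
Hence δ = (0.92971)^(1/2) = 0.96421.

δ ≈ 0.964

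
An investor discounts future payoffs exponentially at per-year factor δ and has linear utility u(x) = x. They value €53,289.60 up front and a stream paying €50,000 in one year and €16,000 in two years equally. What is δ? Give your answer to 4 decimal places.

The stream is worth 50000δ + 16000δ² today, so 50000δ + 16000δ² = 53289.60.
That is, 16000δ² + 50000δ − 53289.60 = 0, a quadratic in δ.
By the quadratic formula (taking the positive root), δ = (−50000 + √5910534400.00) / 32000 ≈ 0.8400.

δ ≈ 0.8400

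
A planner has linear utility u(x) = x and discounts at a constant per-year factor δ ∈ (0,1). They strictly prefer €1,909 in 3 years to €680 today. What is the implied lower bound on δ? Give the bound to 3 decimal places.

δ > 0.709

Under u(x) = x this choice says 680 < δ^3·1909.
So δ^3 > 680/1909 = 0.35621; taking the cube root of both positive sides preserves the inequality.
δ > (680/1909)^(1/3) ≈ 0.709.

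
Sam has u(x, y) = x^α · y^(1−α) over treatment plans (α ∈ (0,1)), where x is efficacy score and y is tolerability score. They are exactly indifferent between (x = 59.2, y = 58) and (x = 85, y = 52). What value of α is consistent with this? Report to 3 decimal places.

Set the two utilities equal: 59.2^α·58^(1−α) = 85^α·52^(1−α).
(59.2/85)^α = (52/58)^(1−α); take logs: α·ln(59.2/85) = (1−α)·ln(52/58), i.e. α·-0.361730 = (1−α)·-0.109199.
With A = -0.361730 and B = -0.109199: α·A = (1−α)·B, so α = B/(A+B) = -0.109199/-0.470929 ≈ 0.232.

α ≈ 0.232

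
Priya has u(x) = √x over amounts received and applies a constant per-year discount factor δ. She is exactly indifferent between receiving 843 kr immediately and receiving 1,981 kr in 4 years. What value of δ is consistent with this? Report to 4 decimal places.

The payoff in 4 years is discounted by δ^4, so u(843) = δ^4·u(1981) and δ^4 = u(843)/u(1981).
Since u(x) = √x, δ^4 = √(843/1981) = 0.65234.
So δ = 0.65234^(1/4) ≈ 0.8987.

δ ≈ 0.8987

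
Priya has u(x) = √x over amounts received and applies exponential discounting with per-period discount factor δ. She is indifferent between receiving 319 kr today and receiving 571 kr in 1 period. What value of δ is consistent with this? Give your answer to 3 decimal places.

The payoff in 1 period is discounted by δ, so u(319) = δ·u(571) and δ = u(319)/u(571).
With u(x) = √x: δ = √319/√571 = √(319/571) = 0.74744.

δ ≈ 0.747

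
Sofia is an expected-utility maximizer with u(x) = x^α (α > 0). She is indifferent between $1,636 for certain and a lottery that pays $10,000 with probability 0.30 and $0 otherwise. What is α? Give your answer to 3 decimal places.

Since u(0) = 0, the lottery's EU is 0.30·10000^α.
Setting u(1636) equal to that: 1636^α = 0.30·10000^α ⇒ (1636/10000)^α = 0.30.
Take logs: α = ln 0.30 / ln(1636/10000) ≈ 0.66506.

α ≈ 0.665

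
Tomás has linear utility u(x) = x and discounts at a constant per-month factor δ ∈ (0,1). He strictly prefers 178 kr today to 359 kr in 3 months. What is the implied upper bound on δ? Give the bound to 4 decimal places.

δ < 0.7915

Under u(x) = x this choice says 178 > δ^3·359.
Hence δ^3 < 178/359 = 0.49582, and x ↦ x^(1/3) is increasing on (0,∞).
δ < (178/359)^(1/3) ≈ 0.7915.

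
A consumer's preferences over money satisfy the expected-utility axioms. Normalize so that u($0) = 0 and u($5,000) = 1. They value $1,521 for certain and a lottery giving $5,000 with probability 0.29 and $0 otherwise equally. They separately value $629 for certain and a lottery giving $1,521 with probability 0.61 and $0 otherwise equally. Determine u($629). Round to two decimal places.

0.18

First, u($1,521) = 0.29·u($5,000) + 0.71·u($0) = 0.29.
Then u($629) = 0.61·u($1,521) + 0.39·u($0) = 0.61·0.29 + 0.39·0.00 = 0.1769.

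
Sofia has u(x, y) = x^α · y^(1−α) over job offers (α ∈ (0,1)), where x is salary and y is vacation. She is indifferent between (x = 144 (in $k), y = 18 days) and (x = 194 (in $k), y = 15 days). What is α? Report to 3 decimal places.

α ≈ 0.380

Indifference: 144^α · 18^(1−α) = 194^α · 15^(1−α).
(144/194)^α = (15/18)^(1−α); take logs: α·ln(144/194) = (1−α)·ln(15/18), i.e. α·-0.298045 = (1−α)·-0.182322.
So α/(1−α) = (-0.182322)/(-0.298045) = 0.611726, and α = 0.611726/1.611726 ≈ 0.380.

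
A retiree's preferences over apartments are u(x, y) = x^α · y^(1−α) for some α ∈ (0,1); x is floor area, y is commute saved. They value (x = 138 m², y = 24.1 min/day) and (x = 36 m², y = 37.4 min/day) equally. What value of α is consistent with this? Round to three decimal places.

Indifference: 138^α · 24.1^(1−α) = 36^α · 37.4^(1−α).
(138/36)^α = (37.4/24.1)^(1−α); take logs: α·ln(138/36) = (1−α)·ln(37.4/24.1), i.e. α·1.343735 = (1−α)·0.439459.
Thus α·(1.783194) = 0.439459, so α = 0.439459/1.783194 ≈ 0.246.

α ≈ 0.246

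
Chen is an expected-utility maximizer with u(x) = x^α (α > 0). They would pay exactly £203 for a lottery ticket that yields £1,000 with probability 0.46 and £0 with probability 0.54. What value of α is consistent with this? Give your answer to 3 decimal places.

α ≈ 0.487

The lottery's expected utility is 0.46·u(1000) + 0.54·u(0) = 0.46·1000^α (since u(0) = 0 for α > 0).
Equating: 203^α = 0.46·1000^α, i.e. 0.2030^α = 0.46.
Take logs: α = ln 0.46 / ln(203/1000) ≈ 0.48699.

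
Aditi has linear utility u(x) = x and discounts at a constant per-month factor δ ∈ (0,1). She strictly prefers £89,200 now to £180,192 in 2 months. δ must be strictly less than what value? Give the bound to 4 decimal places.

Under u(x) = x this choice says 89200 > δ^2·180192.
Dividing by 180192: δ^2 < 0.49503. Both sides are positive, so the square root keeps the direction.
δ < 0.49503^(1/2) = 0.7036.

δ < 0.7036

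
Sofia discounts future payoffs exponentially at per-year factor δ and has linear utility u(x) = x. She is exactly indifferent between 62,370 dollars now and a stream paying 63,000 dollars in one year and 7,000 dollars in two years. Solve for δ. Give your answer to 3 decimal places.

The stream is worth 63000δ + 7000δ² today, so 63000δ + 7000δ² = 62370.
That is, 7000δ² + 63000δ − 62370 = 0, a quadratic in δ.
The positive root is δ = [−63000 + √(63000² + 4·7000·62370)] / (2·7000) = (−63000 + 75600.000)/14000 ≈ 0.900.

δ ≈ 0.900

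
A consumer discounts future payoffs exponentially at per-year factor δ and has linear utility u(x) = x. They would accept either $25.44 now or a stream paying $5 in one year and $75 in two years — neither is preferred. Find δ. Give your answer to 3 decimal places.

Equating present values: 25.44 = 5δ + 75δ².
That is, 75δ² + 5δ − 25.44 = 0, a quadratic in δ.
The positive root is δ = [−5 + √(5² + 4·75·25.44)] / (2·75) = (−5 + 87.504)/150 ≈ 0.550.

δ ≈ 0.550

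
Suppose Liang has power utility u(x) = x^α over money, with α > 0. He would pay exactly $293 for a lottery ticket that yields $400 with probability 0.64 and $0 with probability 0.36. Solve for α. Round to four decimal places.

EU(lottery) = 0.64·400^α + 0.36·0 = 0.64·400^α.
Equating: 293^α = 0.64·400^α, i.e. 0.7325^α = 0.64.
Take logs: α = ln 0.64 / ln(293/400) ≈ 1.433661.

α ≈ 1.4337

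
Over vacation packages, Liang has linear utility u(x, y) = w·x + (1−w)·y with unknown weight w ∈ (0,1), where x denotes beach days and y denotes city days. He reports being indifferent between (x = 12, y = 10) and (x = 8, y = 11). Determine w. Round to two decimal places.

u(12,10) = u(8,11) means w·12 + (1−w)·10 = w·8 + (1−w)·11.
Rearranging, 4·w − 1·(1−w) = 0.
So w/(1−w) = 1/4 = 0.2500, giving w = 1/(4+1) = 0.20.

w = 0.20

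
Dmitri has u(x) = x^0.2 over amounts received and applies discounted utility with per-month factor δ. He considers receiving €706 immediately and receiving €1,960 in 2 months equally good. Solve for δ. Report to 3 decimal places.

Indifference means u(706) = δ^2 · u(1960), so δ^2 = u(706)/u(1960).
With u(x) = x^0.2: δ^2 = 706^0.2/1960^0.2 = (706/1960)^0.2 = 0.81529.
So δ = 0.81529^(1/2) ≈ 0.903.

δ ≈ 0.903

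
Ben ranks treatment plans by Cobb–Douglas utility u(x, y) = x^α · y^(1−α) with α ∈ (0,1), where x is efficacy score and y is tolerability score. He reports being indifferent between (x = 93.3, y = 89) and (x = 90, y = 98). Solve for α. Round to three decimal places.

α ≈ 0.728

The Cobb–Douglas utilities coincide, so 93.3^α·89^(1−α) = 90^α·98^(1−α).
Rearrange to (93.3/90)^α = (98/89)^(1−α) and take logs: α·0.036010 = (1−α)·0.096331.
So α/(1−α) = (0.096331)/(0.036010) = 2.675118, and α = 2.675118/3.675118 ≈ 0.728.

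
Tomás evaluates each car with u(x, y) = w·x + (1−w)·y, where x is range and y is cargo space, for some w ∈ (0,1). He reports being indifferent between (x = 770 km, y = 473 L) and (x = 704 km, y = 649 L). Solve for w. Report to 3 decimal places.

u(770,473) = u(704,649) means w·770 + (1−w)·473 = w·704 + (1−w)·649.
Rearranging, 66·w − 176·(1−w) = 0.
Hence w = 176/(66+176) = 176/242 = 0.727.

w = 0.727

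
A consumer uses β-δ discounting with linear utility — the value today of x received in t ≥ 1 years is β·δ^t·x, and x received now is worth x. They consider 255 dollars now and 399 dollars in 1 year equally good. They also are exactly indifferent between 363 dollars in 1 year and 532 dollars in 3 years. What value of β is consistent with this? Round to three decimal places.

The second indifference involves only future payoffs, so β cancels: β·δ^1·363 = β·δ^3·532, giving δ^2 = 363/532 = 0.68233, so δ = 0.82603.
Now use the now-vs-future pair: 255 = β·δ·399 gives β = 255/(0.82603·399) ≈ 0.774.

β ≈ 0.774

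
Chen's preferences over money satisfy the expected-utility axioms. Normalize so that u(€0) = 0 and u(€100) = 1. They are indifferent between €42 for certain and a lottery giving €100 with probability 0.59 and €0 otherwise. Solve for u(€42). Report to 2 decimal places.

By the standard-gamble method, u(€42) is just the indifference probability on the best outcome: 0.59.

0.59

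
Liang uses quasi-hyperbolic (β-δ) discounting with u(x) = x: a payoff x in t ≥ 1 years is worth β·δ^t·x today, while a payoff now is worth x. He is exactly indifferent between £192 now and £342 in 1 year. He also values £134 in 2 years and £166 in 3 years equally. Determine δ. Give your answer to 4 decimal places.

δ ≈ 0.8072

The second indifference involves only future payoffs, so β cancels: β·δ^2·134 = β·δ^3·166, giving δ = 134/166 = 0.80723.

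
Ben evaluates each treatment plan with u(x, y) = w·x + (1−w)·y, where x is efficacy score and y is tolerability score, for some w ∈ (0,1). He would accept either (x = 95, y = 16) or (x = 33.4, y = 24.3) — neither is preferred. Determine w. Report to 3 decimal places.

w = 0.119

Equating utilities: w·95 + (1−w)·16 = w·33.4 + (1−w)·24.3.
Rearranging, 61.6·w − 8.3·(1−w) = 0.
The marginal rate of substitution is 8.3/61.6, so w = 8.3/(61.6+8.3) = 0.119.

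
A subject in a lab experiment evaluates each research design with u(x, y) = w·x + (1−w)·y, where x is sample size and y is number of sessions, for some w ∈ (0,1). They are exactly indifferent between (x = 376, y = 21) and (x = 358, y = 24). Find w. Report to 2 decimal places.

w = 0.14

Equating utilities: w·376 + (1−w)·21 = w·358 + (1−w)·24.
w·(376−358) = (1−w)·(24−21), i.e. w·18 = (1−w)·3.
The marginal rate of substitution is 3/18, so w = 3/(18+3) = 0.14.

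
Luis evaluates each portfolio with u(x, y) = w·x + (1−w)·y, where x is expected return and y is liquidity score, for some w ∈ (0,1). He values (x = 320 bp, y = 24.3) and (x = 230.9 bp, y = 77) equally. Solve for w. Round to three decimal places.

w = 0.372

Indifference: w·320 + (1−w)·24.3 = w·230.9 + (1−w)·77.
w·(320−230.9) = (1−w)·(77−24.3), i.e. w·89.1 = (1−w)·52.7.
So w/(1−w) = 52.7/89.1 = 0.5915, giving w = 52.7/(89.1+52.7) = 0.372.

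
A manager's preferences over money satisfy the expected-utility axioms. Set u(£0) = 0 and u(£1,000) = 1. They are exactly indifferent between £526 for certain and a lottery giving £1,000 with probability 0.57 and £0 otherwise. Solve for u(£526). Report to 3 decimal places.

0.570

The indifference gives u(£526) = 0.57·u(£1,000) + 0.43·u(£0) = 0.57·1 + 0.43·0 = 0.57.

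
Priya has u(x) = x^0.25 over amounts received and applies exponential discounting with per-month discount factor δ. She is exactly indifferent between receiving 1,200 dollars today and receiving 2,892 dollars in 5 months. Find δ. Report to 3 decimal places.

δ ≈ 0.957

Indifference means u(1200) = δ^5 · u(2892), so δ^5 = u(1200)/u(2892).
Since u(x) = x^0.25, δ^5 = (1200/2892)^0.25 = 0.41494^0.25 = 0.80259.
Taking the 5th root: δ = 0.80259^(1/5) ≈ 0.957.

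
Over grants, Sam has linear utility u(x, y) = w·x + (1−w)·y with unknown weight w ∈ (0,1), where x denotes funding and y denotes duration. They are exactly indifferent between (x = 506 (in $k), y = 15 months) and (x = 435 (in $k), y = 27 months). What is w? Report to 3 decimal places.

w = 0.145

Indifference: w·506 + (1−w)·15 = w·435 + (1−w)·27.
w·(506−435) = (1−w)·(27−15), i.e. w·71 = (1−w)·12.
So w/(1−w) = 12/71 = 0.1690, giving w = 12/(71+12) = 0.145.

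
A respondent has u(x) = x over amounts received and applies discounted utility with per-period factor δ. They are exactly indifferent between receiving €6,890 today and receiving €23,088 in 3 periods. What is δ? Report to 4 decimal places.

δ ≈ 0.6683

The payoff in 3 periods is discounted by δ^3, so u(6890) = δ^3·u(23088) and δ^3 = u(6890)/u(23088).
With u(x) = x: δ^3 = 6890/23088 = 0.29842.
Hence δ = (0.29842)^(1/3) = 0.668258.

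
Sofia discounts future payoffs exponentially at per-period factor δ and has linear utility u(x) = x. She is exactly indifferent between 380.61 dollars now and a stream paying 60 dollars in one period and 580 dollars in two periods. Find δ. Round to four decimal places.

δ ≈ 0.7600

The stream is worth 60δ + 580δ² today, so 60δ + 580δ² = 380.61.
So 580δ² + 60δ − 380.61 = 0.
By the quadratic formula (taking the positive root), δ = (−60 + √886615.20) / 1160 ≈ 0.7600.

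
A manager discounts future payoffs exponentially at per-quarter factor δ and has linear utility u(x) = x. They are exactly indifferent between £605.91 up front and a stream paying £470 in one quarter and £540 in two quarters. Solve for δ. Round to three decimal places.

The stream is worth 470δ + 540δ² today, so 470δ + 540δ² = 605.91.
Rearranged: 540δ² + 470δ − 605.91 = 0.
The positive root is δ = [−470 + √(470² + 4·540·605.91)] / (2·540) = (−470 + 1236.797)/1080 ≈ 0.710.

δ ≈ 0.710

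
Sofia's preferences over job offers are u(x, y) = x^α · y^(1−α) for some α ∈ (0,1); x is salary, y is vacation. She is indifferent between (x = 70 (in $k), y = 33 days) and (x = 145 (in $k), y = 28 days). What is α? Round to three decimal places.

α ≈ 0.184

Set the two utilities equal: 70^α·33^(1−α) = 145^α·28^(1−α).
Taking logs: α·ln 70 + (1−α)·ln 33 = α·ln 145 + (1−α)·ln 28, i.e. α·-0.728239 = (1−α)·-0.164303.
With A = -0.728239 and B = -0.164303: α·A = (1−α)·B, so α = B/(A+B) = -0.164303/-0.892542 ≈ 0.184.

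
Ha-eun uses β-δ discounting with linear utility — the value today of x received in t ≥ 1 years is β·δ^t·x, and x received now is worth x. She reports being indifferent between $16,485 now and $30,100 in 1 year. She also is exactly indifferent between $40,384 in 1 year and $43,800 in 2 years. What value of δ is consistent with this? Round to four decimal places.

δ ≈ 0.9220

The second indifference involves only future payoffs, so β cancels: β·δ^1·40384 = β·δ^2·43800, giving δ = 40384/43800 = 0.92201.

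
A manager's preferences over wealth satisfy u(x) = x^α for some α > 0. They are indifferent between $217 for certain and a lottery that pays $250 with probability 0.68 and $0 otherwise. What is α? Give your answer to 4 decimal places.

α ≈ 2.7243

Since u(0) = 0, the lottery's EU is 0.68·250^α.
Setting u(217) equal to that: 217^α = 0.68·250^α ⇒ (217/250)^α = 0.68.
Take logs: α = ln 0.68 / ln(217/250) ≈ 2.724306.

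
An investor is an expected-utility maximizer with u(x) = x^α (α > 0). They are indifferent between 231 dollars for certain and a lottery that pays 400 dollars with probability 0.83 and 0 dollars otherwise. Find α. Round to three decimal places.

α ≈ 0.339

Since u(0) = 0, the lottery's EU is 0.83·400^α.
Indifference: 231^α = 0.83·400^α, so (231/400)^α = 0.83.
α = ln(0.83) / ln(231/400) = -0.186330/-0.549047 ≈ 0.339.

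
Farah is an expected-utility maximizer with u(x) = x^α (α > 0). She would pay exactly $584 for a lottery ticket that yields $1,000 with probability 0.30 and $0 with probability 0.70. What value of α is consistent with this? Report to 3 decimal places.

The lottery's expected utility is 0.30·u(1000) + 0.70·u(0) = 0.30·1000^α (since u(0) = 0 for α > 0).
Equating: 584^α = 0.30·1000^α, i.e. 0.5840^α = 0.30.
Taking logs: α·ln(584/1000) = ln(0.30), so α = -1.203973 / -0.537854 ≈ 2.238.

α ≈ 2.238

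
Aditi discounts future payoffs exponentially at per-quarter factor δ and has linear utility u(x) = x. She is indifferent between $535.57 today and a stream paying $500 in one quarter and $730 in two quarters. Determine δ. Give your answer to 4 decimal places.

The stream is worth 500δ + 730δ² today, so 500δ + 730δ² = 535.57.
Rearranged: 730δ² + 500δ − 535.57 = 0.
By the quadratic formula (taking the positive root), δ = (−500 + √1813864.40) / 1460 ≈ 0.5800.

δ ≈ 0.5800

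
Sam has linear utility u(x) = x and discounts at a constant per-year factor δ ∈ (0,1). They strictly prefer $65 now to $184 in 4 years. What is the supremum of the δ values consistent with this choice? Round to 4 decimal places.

δ < 0.7709

The preference means 65 > δ^4·184.
Dividing by 184: δ^4 < 0.35326. Both sides are positive, so the 4th root keeps the direction.
δ < 0.35326^(1/4) = 0.7709.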